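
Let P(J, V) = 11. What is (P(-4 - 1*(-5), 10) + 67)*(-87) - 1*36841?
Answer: -43627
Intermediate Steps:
(P(-4 - 1*(-5), 10) + 67)*(-87) - 1*36841 = (11 + 67)*(-87) - 1*36841 = 78*(-87) - 36841 = -6786 - 36841 = -43627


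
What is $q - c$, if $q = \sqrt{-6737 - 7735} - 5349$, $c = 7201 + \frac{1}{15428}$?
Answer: $- \frac{193621401}{15428} + 6 i \sqrt{402} \approx -12550.0 + 120.3 i$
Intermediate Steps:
$c = \frac{111097029}{15428}$ ($c = 7201 + \frac{1}{15428} = \frac{111097029}{15428} \approx 7201.0$)
$q = -5349 + 6 i \sqrt{402}$ ($q = \sqrt{-14472} - 5349 = 6 i \sqrt{402} - 5349 = -5349 + 6 i \sqrt{402} \approx -5349.0 + 120.3 i$)
$q - c = \left(-5349 + 6 i \sqrt{402}\right) - \frac{111097029}{15428} = - \frac{193621401}{15428} + 6 i \sqrt{402}$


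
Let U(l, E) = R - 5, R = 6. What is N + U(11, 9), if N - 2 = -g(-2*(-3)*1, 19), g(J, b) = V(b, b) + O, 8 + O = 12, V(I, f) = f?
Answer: -20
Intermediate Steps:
O = 4 (O = -8 + 12 = 4)
g(J, b) = 4 + b (g(J, b) = b + 4 = 4 + b)
U(l, E) = 1 (U(l, E) = 6 - 5 = 1)
N = -21 (N = 2 - (4 + 19) = 2 - 1*23 = 2 - 23 = -21)
N + U(11, 9) = -21 + 1 = -20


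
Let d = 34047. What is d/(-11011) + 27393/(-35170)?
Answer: -115312101/29788990 ≈ -3.8710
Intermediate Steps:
d/(-11011) + 27393/(-35170) = 34047/(-11011) + 27393/(-35170) = 34047*(-1/11011) + 27393*(-1/35170) = -2619/847 - 27393/35170 = -115312101/29788990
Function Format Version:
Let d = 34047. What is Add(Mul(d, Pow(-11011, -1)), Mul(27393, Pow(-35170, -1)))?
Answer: Rational(-115312101, 29788990) ≈ -3.8710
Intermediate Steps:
Add(Mul(d, Pow(-11011, -1)), Mul(27393, Pow(-35170, -1))) = Add(Mul(34047, Pow(-11011, -1)), Mul(27393, Pow(-35170, -1))) = Add(Mul(34047, Rational(-1, 11011)), Mul(27393, Rational(-1, 35170))) = Add(Rational(-2619, 847), Rational(-27393, 35170)) = Rational(-115312101, 29788990)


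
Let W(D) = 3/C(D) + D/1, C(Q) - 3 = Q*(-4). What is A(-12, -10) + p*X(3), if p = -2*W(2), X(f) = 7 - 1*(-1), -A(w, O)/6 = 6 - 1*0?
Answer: -292/5 ≈ -58.400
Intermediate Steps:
A(w, O) = -36 (A(w, O) = -6*(6 - 1*0) = -6*(6 + 0) = -6*6 = -36)
C(Q) = 3 - 4*Q (C(Q) = 3 + Q*(-4) = 3 - 4*Q)
X(f) = 8 (X(f) = 7 + 1 = 8)
W(D) = D + 3/(3 - 4*D) (W(D) = 3/(3 - 4*D) + D/1 = 3/(3 - 4*D) + D*1 = 3/(3 - 4*D) + D = D + 3/(3 - 4*D))
p = -14/5 (p = -2*(2 - 3/(-3 + 4*2)) = -2*(2 - 3/(-3 + 8)) = -2*(2 - 3/5) = -2*(2 - 3*⅕) = -2*(2 - ⅗) = -2*7/5 = -14/5 ≈ -2.8000)
A(-12, -10) + p*X(3) = -36 - 14/5*8 = -36 - 112/5 = -292/5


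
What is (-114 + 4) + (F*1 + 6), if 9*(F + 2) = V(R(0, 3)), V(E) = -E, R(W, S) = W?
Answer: -106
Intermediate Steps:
F = -2 (F = -2 + (-1*0)/9 = -2 + (1/9)*0 = -2 + 0 = -2)
(-114 + 4) + (F*1 + 6) = (-114 + 4) + (-2*1 + 6) = -110 + (-2 + 6) = -110 + 4 = -106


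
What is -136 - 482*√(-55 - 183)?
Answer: -136 - 482*I*√238 ≈ -136.0 - 7435.9*I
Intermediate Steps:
-136 - 482*√(-55 - 183) = -136 - 482*I*√238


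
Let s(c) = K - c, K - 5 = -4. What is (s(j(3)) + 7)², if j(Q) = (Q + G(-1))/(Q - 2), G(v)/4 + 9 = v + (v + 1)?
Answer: 2025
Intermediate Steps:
K = 1 (K = 5 - 4 = 1)
G(v) = -32 + 8*v (G(v) = -36 + 4*(v + (v + 1)) = -36 + 4*(v + (1 + v)) = -36 + 4*(1 + 2*v) = -36 + (4 + 8*v) = -32 + 8*v)
j(Q) = (-40 + Q)/(-2 + Q) (j(Q) = (Q + (-32 + 8*(-1)))/(Q - 2) = (Q + (-32 - 8))/(-2 + Q) = (Q - 40)/(-2 + Q) = (-40 + Q)/(-2 + Q))
s(c) = 1 - c
(s(j(3)) + 7)² = ((1 - (-40 + 3)/(-2 + 3)) + 7)² = ((1 - (-37)/1) + 7)² = ((1 - (-37)) + 7)² = ((1 - 1*(-37)) + 7)² = ((1 + 37) + 7)² = (38 + 7)² = 45² = 2025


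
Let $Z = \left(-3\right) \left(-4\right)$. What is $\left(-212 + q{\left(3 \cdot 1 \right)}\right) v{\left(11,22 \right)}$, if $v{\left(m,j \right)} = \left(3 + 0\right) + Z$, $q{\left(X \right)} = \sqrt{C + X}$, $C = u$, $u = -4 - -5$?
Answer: $-3150$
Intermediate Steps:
$u = 1$ ($u = -4 + 5 = 1$)
$C = 1$
$Z = 12$
$q{\left(X \right)} = \sqrt{1 + X}$
$v{\left(m,j \right)} = 15$ ($v{\left(m,j \right)} = \left(3 + 0\right) + 12 = 3 + 12 = 15$)
$\left(-212 + q{\left(3 \cdot 1 \right)}\right) v{\left(11,22 \right)} = \left(-212 + \sqrt{1 + 3 \cdot 1}\right) 15 = \left(-212 + \sqrt{1 + 3}\right) 15 = \left(-212 + \sqrt{4}\right) 15 = \left(-212 + 2\right) 15 = \left(-210\right) 15 = -3150$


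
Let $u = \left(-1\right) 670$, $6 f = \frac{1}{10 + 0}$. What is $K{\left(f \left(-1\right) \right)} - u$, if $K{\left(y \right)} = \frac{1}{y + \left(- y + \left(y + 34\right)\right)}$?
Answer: $\frac{1366190}{2039} \approx 670.03$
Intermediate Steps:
$f = \frac{1}{60}$ ($f = \frac{1}{6 \left(10 + 0\right)} = \frac{1}{6 \cdot 10} = \frac{1}{6} \cdot \frac{1}{10} = \frac{1}{60} \approx 0.016667$)
$u = -670$
$K{\left(y \right)} = \frac{1}{34 + y}$ ($K{\left(y \right)} = \frac{1}{y + \left(- y + \left(34 + y\right)\right)} = \frac{1}{y + 34} = \frac{1}{34 + y}$)
$K{\left(f \left(-1\right) \right)} - u = \frac{1}{34 + \frac{1}{60} \left(-1\right)} - -670 = \frac{1}{34 - \frac{1}{60}} + 670 = \frac{1}{\frac{2039}{60}} + 670 = \frac{60}{2039} + 670 = \frac{1366190}{2039}$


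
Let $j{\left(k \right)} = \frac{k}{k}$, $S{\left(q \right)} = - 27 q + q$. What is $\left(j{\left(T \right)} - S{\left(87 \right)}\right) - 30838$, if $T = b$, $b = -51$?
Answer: $-28575$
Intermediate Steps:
$S{\left(q \right)} = - 26 q$
$T = -51$
$j{\left(k \right)} = 1$
$\left(j{\left(T \right)} - S{\left(87 \right)}\right) - 30838 = \left(1 - \left(-26\right) 87\right) - 30838 = \left(1 - -2262\right) - 30838 = \left(1 + 2262\right) - 30838 = 2263 - 30838 = -28575$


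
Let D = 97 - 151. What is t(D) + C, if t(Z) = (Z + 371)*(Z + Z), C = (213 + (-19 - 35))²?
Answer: -8955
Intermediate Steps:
D = -54
C = 25281 (C = (213 - 54)² = 159² = 25281)
t(Z) = 2*Z*(371 + Z) (t(Z) = (371 + Z)*(2*Z) = 2*Z*(371 + Z))
t(D) + C = 2*(-54)*(371 - 54) + 25281 = 2*(-54)*317 + 25281 = -34236 + 25281 = -8955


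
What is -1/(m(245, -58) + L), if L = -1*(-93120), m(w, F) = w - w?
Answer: -1/93120 ≈ -1.0739e-5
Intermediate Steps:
m(w, F) = 0
L = 93120
-1/(m(245, -58) + L) = -1/(0 + 93120) = -1/93120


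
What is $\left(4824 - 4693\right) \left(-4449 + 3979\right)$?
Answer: $-61570$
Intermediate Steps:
$\left(4824 - 4693\right) \left(-4449 + 3979\right) = 131 \left(-470\right) = -61570$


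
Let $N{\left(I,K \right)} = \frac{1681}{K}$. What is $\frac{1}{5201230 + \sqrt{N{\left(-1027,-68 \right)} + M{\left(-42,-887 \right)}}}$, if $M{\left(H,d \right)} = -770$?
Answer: $\frac{353683640}{1839589958931241} - \frac{2 i \sqrt{918697}}{1839589958931241} \approx 1.9226 \cdot 10^{-7} - 1.0421 \cdot 10^{-12} i$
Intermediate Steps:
$\frac{1}{5201230 + \sqrt{N{\left(-1027,-68 \right)} + M{\left(-42,-887 \right)}}} = \frac{1}{5201230 + \sqrt{\frac{1681}{-68} - 770}} = \frac{1}{5201230 + \sqrt{1681 \left(- \frac{1}{68}\right) - 770}} = \frac{1}{5201230 + \sqrt{- \frac{1681}{68} - 770}} = \frac{1}{5201230 + \sqrt{- \frac{54041}{68}}} = \frac{1}{5201230 + \frac{i \sqrt{918697}}{34}}$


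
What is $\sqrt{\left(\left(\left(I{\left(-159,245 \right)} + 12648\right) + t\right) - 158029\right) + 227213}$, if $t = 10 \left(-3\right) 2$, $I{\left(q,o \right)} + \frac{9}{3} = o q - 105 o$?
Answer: $\sqrt{17089} \approx 130.72$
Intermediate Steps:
$I{\left(q,o \right)} = -3 - 105 o + o q$ ($I{\left(q,o \right)} = -3 + \left(o q - 105 o\right) = -3 + \left(- 105 o + o q\right) = -3 - 105 o + o q$)
$t = -60$ ($t = \left(-30\right) 2 = -60$)
$\sqrt{\left(\left(\left(I{\left(-159,245 \right)} + 12648\right) + t\right) - 158029\right) + 227213} = \sqrt{\left(\left(\left(\left(-3 - 25725 + 245 \left(-159\right)\right) + 12648\right) - 60\right) - 158029\right) + 227213} = \sqrt{\left(\left(\left(\left(-3 - 25725 - 38955\right) + 12648\right) - 60\right) - 158029\right) + 227213} = \sqrt{\left(\left(\left(-64683 + 12648\right) - 60\right) - 158029\right) + 227213} = \sqrt{\left(\left(-52035 - 60\right) - 158029\right) + 227213} = \sqrt{\left(-52095 - 158029\right) + 227213} = \sqrt{-210124 + 227213} = \sqrt{17089}$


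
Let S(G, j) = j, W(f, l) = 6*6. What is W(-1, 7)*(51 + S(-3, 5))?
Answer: 2016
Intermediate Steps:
W(f, l) = 36
W(-1, 7)*(51 + S(-3, 5)) = 36*(51 + 5) = 36*56 = 2016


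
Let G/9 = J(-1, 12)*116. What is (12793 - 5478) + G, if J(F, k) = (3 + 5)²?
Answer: 74131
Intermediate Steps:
J(F, k) = 64 (J(F, k) = 8² = 64)
G = 66816 (G = 9*(64*116) = 9*7424 = 66816)
(12793 - 5478) + G = (12793 - 5478) + 66816 = 7315 + 66816 = 74131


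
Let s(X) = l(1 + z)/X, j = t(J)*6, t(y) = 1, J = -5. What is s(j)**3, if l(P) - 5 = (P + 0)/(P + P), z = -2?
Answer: 1331/1728 ≈ 0.77025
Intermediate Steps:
j = 6 (j = 1*6 = 6)
l(P) = 11/2 (l(P) = 5 + (P + 0)/(P + P) = 5 + P/((2*P)) = 5 + P*(1/(2*P)) = 5 + 1/2 = 11/2)
s(X) = 11/(2*X)
s(j)**3 = ((11/2)/6)**3 = ((11/2)*(1/6))**3 = (11/12)**3 = 1331/1728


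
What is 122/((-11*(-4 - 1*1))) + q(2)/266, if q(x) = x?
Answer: 16281/7315 ≈ 2.2257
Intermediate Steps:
122/((-11*(-4 - 1*1))) + q(2)/266 = 122/((-11*(-4 - 1*1))) + 2/266 = 122/((-11*(-4 - 1))) + 2*(1/266) = 122/((-11*(-5))) + 1/133 = 122/55 + 1/133 = 16281/7315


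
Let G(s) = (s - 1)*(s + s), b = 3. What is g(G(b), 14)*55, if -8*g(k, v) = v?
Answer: -385/4 ≈ -96.250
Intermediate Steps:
G(s) = 2*s*(-1 + s) (G(s) = (-1 + s)*(2*s) = 2*s*(-1 + s))
g(k, v) = -v/8
g(G(b), 14)*55 = -⅛*14*55 = -7/4*55 = -385/4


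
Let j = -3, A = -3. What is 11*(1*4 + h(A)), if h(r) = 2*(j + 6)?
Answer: 110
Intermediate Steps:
h(r) = 6 (h(r) = 2*(-3 + 6) = 2*3 = 6)
11*(1*4 + h(A)) = 11*(1*4 + 6) = 11*(4 + 6) = 11*10 = 110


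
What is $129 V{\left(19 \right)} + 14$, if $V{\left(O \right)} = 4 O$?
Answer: $9818$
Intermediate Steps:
$129 V{\left(19 \right)} + 14 = 129 \cdot 4 \cdot 19 + 14 = 129 \cdot 76 + 14 = 9804 + 14 = 9818$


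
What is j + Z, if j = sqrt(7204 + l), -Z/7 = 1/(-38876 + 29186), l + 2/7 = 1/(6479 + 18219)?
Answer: 7/9690 + sqrt(215315916380530)/172886 ≈ 84.875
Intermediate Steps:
l = -49389/172886 (l = -2/7 + 1/(6479 + 18219) = -2/7 + 1/24698 = -49389/172886 ≈ -0.28567)
Z = 7/9690 (Z = -7/(-38876 + 29186) = -7/(-9690) = -7*(-1/9690) = 7/9690 ≈ 0.00072239)
j = sqrt(215315916380530)/172886 (j = sqrt(7204 - 49389/172886) = sqrt(1245421355/172886) = sqrt(215315916380530)/172886 ≈ 84.875)
j + Z = sqrt(215315916380530)/172886 + 7/9690 = 7/9690 + sqrt(215315916380530)/172886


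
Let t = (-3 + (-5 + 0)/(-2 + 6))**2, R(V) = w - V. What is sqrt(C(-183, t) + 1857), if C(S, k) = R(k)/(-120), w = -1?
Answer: sqrt(4278894)/48 ≈ 43.095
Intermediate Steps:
R(V) = -1 - V
t = 289/16 (t = (-3 - 5/4)**2 = (-17/4)**2 = 289/16 ≈ 18.063)
C(S, k) = 1/120 + k/120 (C(S, k) = (-1 - k)/(-120) = (-1 - k)*(-1/120) = 1/120 + k/120)
sqrt(C(-183, t) + 1857) = sqrt((1/120 + (1/120)*(289/16)) + 1857) = sqrt((1/120 + 289/1920) + 1857) = sqrt(61/384 + 1857) = sqrt(713149/384) = sqrt(4278894)/48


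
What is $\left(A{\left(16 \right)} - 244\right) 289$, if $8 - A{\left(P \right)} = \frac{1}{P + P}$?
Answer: $- \frac{2182817}{32} \approx -68213.0$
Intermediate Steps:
$A{\left(P \right)} = 8 - \frac{1}{2 P}$ ($A{\left(P \right)} = 8 - \frac{1}{P + P} = 8 - \frac{1}{2 P}$)
$\left(A{\left(16 \right)} - 244\right) 289 = \left(\left(8 - \frac{1}{2 \cdot 16}\right) - 244\right) 289 = \left(\left(8 - \frac{1}{32}\right) - 244\right) 289 = \left(\frac{255}{32} - 244\right) 289 = \left(- \frac{7553}{32}\right) 289 = - \frac{2182817}{32}$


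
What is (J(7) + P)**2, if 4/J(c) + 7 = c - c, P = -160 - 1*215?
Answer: 6911641/49 ≈ 1.4105e+5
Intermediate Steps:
P = -375 (P = -160 - 215 = -375)
J(c) = -4/7 (J(c) = 4/(-7 + (c - c)) = 4/(-7 + 0) = 4/(-7) = 4*(-1/7) = -4/7)
(J(7) + P)**2 = (-4/7 - 375)**2 = (-2629/7)**2 = 6911641/49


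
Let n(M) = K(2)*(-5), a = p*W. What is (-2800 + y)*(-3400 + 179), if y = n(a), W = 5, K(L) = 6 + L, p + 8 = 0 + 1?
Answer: 9147640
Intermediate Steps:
p = -7 (p = -8 + (0 + 1) = -8 + 1 = -7)
a = -35 (a = -7*5 = -35)
n(M) = -40 (n(M) = (6 + 2)*(-5) = 8*(-5) = -40)
y = -40
(-2800 + y)*(-3400 + 179) = (-2800 - 40)*(-3400 + 179) = -2840*(-3221) = 9147640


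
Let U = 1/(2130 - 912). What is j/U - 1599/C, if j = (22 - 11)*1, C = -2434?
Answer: 32612331/2434 ≈ 13399.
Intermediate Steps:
U = 1/1218 ≈ 0.00082102
j = 11 (j = 11*1 = 11)
j/U - 1599/C = 11/(1/1218) - 1599/(-2434) = 11*1218 - 1599*(-1/2434) = 13398 + 1599/2434 = 32612331/2434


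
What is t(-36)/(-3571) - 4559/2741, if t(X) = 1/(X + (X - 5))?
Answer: -1253571812/753684547 ≈ -1.6633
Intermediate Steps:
t(X) = 1/(-5 + 2*X) (t(X) = 1/(X + (-5 + X)) = 1/(-5 + 2*X))
t(-36)/(-3571) - 4559/2741 = 1/((-5 + 2*(-36))*(-3571)) - 4559/2741 = -1/3571/(-5 - 72) - 4559*1/2741 = -1/3571/(-77) - 4559/2741 = -1/77*(-1/3571) - 4559/2741 = 1/274967 - 4559/2741 = -1253571812/753684547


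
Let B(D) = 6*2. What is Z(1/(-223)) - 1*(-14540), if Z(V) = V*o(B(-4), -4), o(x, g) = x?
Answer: 3242408/223 ≈ 14540.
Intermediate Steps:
B(D) = 12
Z(V) = 12*V (Z(V) = V*12 = 12*V)
Z(1/(-223)) - 1*(-14540) = 12/(-223) - 1*(-14540) = 12*(-1/223) + 14540 = -12/223 + 14540 = 3242408/223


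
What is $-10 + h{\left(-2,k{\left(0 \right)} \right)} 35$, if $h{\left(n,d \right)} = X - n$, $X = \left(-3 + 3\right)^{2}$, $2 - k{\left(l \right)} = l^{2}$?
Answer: $60$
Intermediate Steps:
$k{\left(l \right)} = 2 - l^{2}$
$X = 0$ ($X = 0^{2} = 0$)
$h{\left(n,d \right)} = - n$ ($h{\left(n,d \right)} = 0 - n = - n$)
$-10 + h{\left(-2,k{\left(0 \right)} \right)} 35 = -10 + \left(-1\right) \left(-2\right) 35 = -10 + 2 \cdot 35 = -10 + 70 = 60$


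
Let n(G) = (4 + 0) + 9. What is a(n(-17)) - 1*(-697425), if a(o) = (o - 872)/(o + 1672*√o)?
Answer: 1949701105534/2795571 - 1436248*√13/36342423 ≈ 6.9743e+5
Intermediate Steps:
n(G) = 13 (n(G) = 4 + 9 = 13)
a(o) = (-872 + o)/(o + 1672*√o)
a(n(-17)) - 1*(-697425) = (-872 + 13)/(13 + 1672*√13) - 1*(-697425) = -859/(13 + 1672*√13) + 697425 = 697425 - 859/(13 + 1672*√13)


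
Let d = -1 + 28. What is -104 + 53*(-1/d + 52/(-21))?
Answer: -44831/189 ≈ -237.20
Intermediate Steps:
d = 27
-104 + 53*(-1/d + 52/(-21)) = -104 + 53*(-1/27 + 52/(-21)) = -104 + 53*(-1*1/27 + 52*(-1/21)) = -104 + 53*(-1/27 - 52/21) = -104 + 53*(-475/189) = -104 - 25175/189 = -44831/189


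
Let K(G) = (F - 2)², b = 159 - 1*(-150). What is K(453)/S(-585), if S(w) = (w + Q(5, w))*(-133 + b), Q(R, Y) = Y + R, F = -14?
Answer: -16/12815 ≈ -0.0012485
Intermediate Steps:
b = 309 (b = 159 + 150 = 309)
Q(R, Y) = R + Y
K(G) = 256 (K(G) = (-14 - 2)² = (-16)² = 256)
S(w) = 880 + 352*w (S(w) = (w + (5 + w))*(-133 + 309) = (5 + 2*w)*176 = 880 + 352*w)
K(453)/S(-585) = 256/(880 + 352*(-585)) = 256/(880 - 205920) = 256/(-205040) = 256*(-1/205040) = -16/12815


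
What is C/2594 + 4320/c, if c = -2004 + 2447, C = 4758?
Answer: 6656937/574571 ≈ 11.586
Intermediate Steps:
c = 443
C/2594 + 4320/c = 4758/2594 + 4320/443 = 4758*(1/2594) + 4320*(1/443) = 2379/1297 + 4320/443 = 6656937/574571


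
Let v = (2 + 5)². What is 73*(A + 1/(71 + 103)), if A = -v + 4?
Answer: -571517/174 ≈ -3284.6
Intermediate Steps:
v = 49 (v = 7² = 49)
A = -45 (A = -1*49 + 4 = -49 + 4 = -45)
73*(A + 1/(71 + 103)) = 73*(-45 + 1/(71 + 103)) = 73*(-45 + 1/174) = 73*(-7829/174) = -571517/174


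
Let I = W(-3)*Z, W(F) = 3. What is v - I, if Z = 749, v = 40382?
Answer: 38135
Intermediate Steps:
I = 2247 (I = 3*749 = 2247)
v - I = 40382 - 1*2247 = 40382 - 2247 = 38135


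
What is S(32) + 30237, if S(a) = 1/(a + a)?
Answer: 1935169/64 ≈ 30237.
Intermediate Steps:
S(a) = 1/(2*a)
S(32) + 30237 = (½)/32 + 30237 = (½)*(1/32) + 30237 = 1/64 + 30237 = 1935169/64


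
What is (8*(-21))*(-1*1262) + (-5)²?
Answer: 212041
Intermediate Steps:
(8*(-21))*(-1*1262) + (-5)² = -168*(-1262) + 25 = 212016 + 25 = 212041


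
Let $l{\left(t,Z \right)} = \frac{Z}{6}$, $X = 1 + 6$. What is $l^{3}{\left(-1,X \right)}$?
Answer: $\frac{343}{216} \approx 1.588$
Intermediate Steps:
$X = 7$
$l{\left(t,Z \right)} = \frac{Z}{6}$ ($l{\left(t,Z \right)} = Z \frac{1}{6} = \frac{Z}{6}$)
$l^{3}{\left(-1,X \right)} = \left(\frac{1}{6} \cdot 7\right)^{3} = \left(\frac{7}{6}\right)^{3} = \frac{343}{216}$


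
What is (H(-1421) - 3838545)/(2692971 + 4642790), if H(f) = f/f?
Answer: -3838544/7335761 ≈ -0.52326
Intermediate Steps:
H(f) = 1
(H(-1421) - 3838545)/(2692971 + 4642790) = (1 - 3838545)/(2692971 + 4642790) = -3838544/7335761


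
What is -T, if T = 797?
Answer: -797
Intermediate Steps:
-T = -1*797 = -797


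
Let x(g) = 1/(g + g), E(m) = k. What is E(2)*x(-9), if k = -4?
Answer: 2/9 ≈ 0.22222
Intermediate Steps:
E(m) = -4
x(g) = 1/(2*g)
E(2)*x(-9) = -2/(-9) = -2*(-1)/9 = -4*(-1/18) = 2/9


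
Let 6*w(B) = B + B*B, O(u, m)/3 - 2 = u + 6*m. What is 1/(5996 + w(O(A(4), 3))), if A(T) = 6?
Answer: 1/7023 ≈ 0.00014239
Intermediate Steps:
O(u, m) = 6 + 3*u + 18*m (O(u, m) = 6 + 3*(u + 6*m) = 6 + (3*u + 18*m) = 6 + 3*u + 18*m)
w(B) = B/6 + B**2/6 (w(B) = (B + B*B)/6 = (B + B**2)/6 = B/6 + B**2/6)
1/(5996 + w(O(A(4), 3))) = 1/(5996 + (6 + 3*6 + 18*3)*(1 + (6 + 3*6 + 18*3))/6) = 1/(5996 + (6 + 18 + 54)*(1 + (6 + 18 + 54))/6) = 1/(5996 + (1/6)*78*(1 + 78)) = 1/(5996 + (1/6)*78*79) = 1/(5996 + 1027) = 1/7023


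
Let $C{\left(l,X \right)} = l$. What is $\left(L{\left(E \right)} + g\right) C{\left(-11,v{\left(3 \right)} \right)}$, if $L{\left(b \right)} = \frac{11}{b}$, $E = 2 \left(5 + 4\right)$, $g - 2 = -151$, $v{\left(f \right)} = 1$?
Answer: $\frac{29381}{18} \approx 1632.3$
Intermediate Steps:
$g = -149$ ($g = 2 - 151 = -149$)
$E = 18$ ($E = 2 \cdot 9 = 18$)
$\left(L{\left(E \right)} + g\right) C{\left(-11,v{\left(3 \right)} \right)} = \left(\frac{11}{18} - 149\right) \left(-11\right) = \left(- \frac{2671}{18}\right) \left(-11\right) = \frac{29381}{18}$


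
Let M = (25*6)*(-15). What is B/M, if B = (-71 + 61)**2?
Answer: -2/45 ≈ -0.044444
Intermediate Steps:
B = 100 (B = (-10)**2 = 100)
M = -2250 (M = 150*(-15) = -2250)
B/M = 100/(-2250) = 100*(-1/2250) = -2/45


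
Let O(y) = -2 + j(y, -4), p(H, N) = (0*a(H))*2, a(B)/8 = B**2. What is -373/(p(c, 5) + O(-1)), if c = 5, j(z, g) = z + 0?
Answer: 373/3 ≈ 124.33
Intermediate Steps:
j(z, g) = z
a(B) = 8*B**2
p(H, N) = 0 (p(H, N) = (0*(8*H**2))*2 = 0*2 = 0)
O(y) = -2 + y
-373/(p(c, 5) + O(-1)) = -373/(0 + (-2 - 1)) = -373/(0 - 3) = -373/(-3) = -373*(-1/3) = 373/3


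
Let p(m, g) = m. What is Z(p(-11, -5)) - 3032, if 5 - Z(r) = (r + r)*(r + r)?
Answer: -3511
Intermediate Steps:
Z(r) = 5 - 4*r² (Z(r) = 5 - (r + r)*(r + r) = 5 - 2*r*2*r = 5 - 4*r²)
Z(p(-11, -5)) - 3032 = (5 - 4*(-11)²) - 3032 = (5 - 4*121) - 3032 = (5 - 484) - 3032 = -479 - 3032 = -3511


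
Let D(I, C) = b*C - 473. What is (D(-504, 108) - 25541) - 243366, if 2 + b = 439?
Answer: -222184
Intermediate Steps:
b = 437 (b = -2 + 439 = 437)
D(I, C) = -473 + 437*C (D(I, C) = 437*C - 473 = -473 + 437*C)
(D(-504, 108) - 25541) - 243366 = ((-473 + 437*108) - 25541) - 243366 = ((-473 + 47196) - 25541) - 243366 = (46723 - 25541) - 243366 = 21182 - 243366 = -222184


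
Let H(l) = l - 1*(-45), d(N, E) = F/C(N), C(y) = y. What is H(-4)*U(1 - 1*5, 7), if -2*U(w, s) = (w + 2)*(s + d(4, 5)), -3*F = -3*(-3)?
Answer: 1025/4 ≈ 256.25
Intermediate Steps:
F = -3 (F = -(-1)*(-3) = -⅓*9 = -3)
d(N, E) = -3/N
H(l) = 45 + l (H(l) = l + 45 = 45 + l)
U(w, s) = -(2 + w)*(-¾ + s)/2 (U(w, s) = -(w + 2)*(s - 3/4)/2 = -(2 + w)*(s - 3*¼)/2 = -(2 + w)*(s - ¾)/2 = -(2 + w)*(-¾ + s)/2)
H(-4)*U(1 - 1*5, 7) = (45 - 4)*(¾ - 1*7 + 3*(1 - 1*5)/8 - ½*7*(1 - 1*5)) = 41*(¾ - 7 + 3*(1 - 5)/8 - ½*7*(1 - 5)) = 41*(¾ - 7 + (3/8)*(-4) - ½*7*(-4)) = 41*(¾ - 7 - 3/2 + 14) = 41*(25/4) = 1025/4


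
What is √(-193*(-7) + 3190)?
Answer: √4541 ≈ 67.387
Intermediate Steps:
√(-193*(-7) + 3190) = √(1351 + 3190) = √4541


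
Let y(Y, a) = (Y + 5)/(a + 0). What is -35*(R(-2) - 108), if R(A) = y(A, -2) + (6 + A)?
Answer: 7385/2 ≈ 3692.5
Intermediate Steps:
y(Y, a) = (5 + Y)/a
R(A) = 7/2 + A/2 (R(A) = (5 + A)/(-2) + (6 + A) = -(5 + A)/2 + (6 + A) = (-5/2 - A/2) + (6 + A) = 7/2 + A/2)
-35*(R(-2) - 108) = -35*((7/2 + (½)*(-2)) - 108) = -35*((7/2 - 1) - 108) = -35*(5/2 - 108) = -35*(-211/2) = 7385/2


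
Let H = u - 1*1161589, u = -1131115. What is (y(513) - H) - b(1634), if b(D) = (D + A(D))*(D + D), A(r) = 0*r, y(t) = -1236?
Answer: -3048444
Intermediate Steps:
A(r) = 0
b(D) = 2*D² (b(D) = (D + 0)*(D + D) = D*(2*D) = 2*D²)
H = -2292704 (H = -1131115 - 1*1161589 = -1131115 - 1161589 = -2292704)
(y(513) - H) - b(1634) = (-1236 - 1*(-2292704)) - 2*1634² = (-1236 + 2292704) - 2*2669956 = 2291468 - 1*5339912 = 2291468 - 5339912 = -3048444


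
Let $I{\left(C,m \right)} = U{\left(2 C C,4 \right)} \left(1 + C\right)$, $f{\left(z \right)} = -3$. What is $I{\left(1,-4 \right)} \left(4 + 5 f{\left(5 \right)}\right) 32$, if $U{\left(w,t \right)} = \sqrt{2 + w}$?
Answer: $-1408$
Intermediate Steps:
$I{\left(C,m \right)} = \sqrt{2 + 2 C^{2}} \left(1 + C\right)$ ($I{\left(C,m \right)} = \sqrt{2 + 2 C C} \left(1 + C\right) = \sqrt{2 + 2 C^{2}} \left(1 + C\right)$)
$I{\left(1,-4 \right)} \left(4 + 5 f{\left(5 \right)}\right) 32 = \sqrt{2 + 2 \cdot 1^{2}} \left(1 + 1\right) \left(4 + 5 \left(-3\right)\right) 32 = \sqrt{2 + 2 \cdot 1} \cdot 2 \left(4 - 15\right) 32 = \sqrt{2 + 2} \cdot 2 \left(-11\right) 32 = \sqrt{4} \cdot 2 \left(-11\right) 32 = 2 \cdot 2 \left(-11\right) 32 = 4 \left(-11\right) 32 = \left(-44\right) 32 = -1408$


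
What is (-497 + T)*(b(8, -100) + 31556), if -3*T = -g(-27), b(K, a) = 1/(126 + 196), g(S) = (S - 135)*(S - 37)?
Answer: 30066496647/322 ≈ 9.3374e+7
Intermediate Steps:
g(S) = (-135 + S)*(-37 + S)
b(K, a) = 1/322
T = 3456 (T = -(-1)*(4995 + (-27)² - 172*(-27))/3 = -(-1)*(4995 + 729 + 4644)/3 = -(-1)*10368/3 = -⅓*(-10368) = 3456)
(-497 + T)*(b(8, -100) + 31556) = (-497 + 3456)*(1/322 + 31556) = 2959*(10161033/322) = 30066496647/322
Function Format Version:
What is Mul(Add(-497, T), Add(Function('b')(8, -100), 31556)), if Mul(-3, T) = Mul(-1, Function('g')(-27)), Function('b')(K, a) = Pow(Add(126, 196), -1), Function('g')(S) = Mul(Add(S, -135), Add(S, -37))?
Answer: Rational(30066496647, 322) ≈ 9.3374e+7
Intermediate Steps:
Function('g')(S) = Mul(Add(-135, S), Add(-37, S))
Function('b')(K, a) = Rational(1, 322) (Function('b')(K, a) = Pow(322, -1) = Rational(1, 322))
T = 3456 (T = Mul(Rational(-1, 3), Mul(-1, Add(4995, Pow(-27, 2), Mul(-172, -27)))) = Mul(Rational(-1, 3), Mul(-1, Add(4995, 729, 4644))) = Mul(Rational(-1, 3), Mul(-1, 10368)) = Mul(Rational(-1, 3), -10368) = 3456)
Mul(Add(-497, T), Add(Function('b')(8, -100), 31556)) = Mul(Add(-497, 3456), Add(Rational(1, 322), 31556)) = Mul(2959, Rational(10161033, 322)) = Rational(30066496647, 322)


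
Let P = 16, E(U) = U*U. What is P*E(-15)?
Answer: 3600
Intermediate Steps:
E(U) = U**2
P*E(-15) = 16*(-15)**2 = 16*225 = 3600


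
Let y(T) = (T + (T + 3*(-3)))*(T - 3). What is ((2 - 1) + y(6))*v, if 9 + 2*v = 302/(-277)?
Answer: -13975/277 ≈ -50.451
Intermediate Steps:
v = -2795/554 (v = -9/2 + (302/(-277))/2 = -9/2 + (302*(-1/277))/2 = -9/2 + (½)*(-302/277) = -9/2 - 151/277 = -2795/554 ≈ -5.0451)
y(T) = (-9 + 2*T)*(-3 + T) (y(T) = (T + (T - 9))*(-3 + T) = (T + (-9 + T))*(-3 + T) = (-9 + 2*T)*(-3 + T))
((2 - 1) + y(6))*v = ((2 - 1) + (27 - 15*6 + 2*6²))*(-2795/554) = (1 + (27 - 90 + 2*36))*(-2795/554) = (1 + (27 - 90 + 72))*(-2795/554) = (1 + 9)*(-2795/554) = 10*(-2795/554) = -13975/277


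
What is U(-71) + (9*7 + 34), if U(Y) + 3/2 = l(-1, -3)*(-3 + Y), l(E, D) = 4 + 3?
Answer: -845/2 ≈ -422.50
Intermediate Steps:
l(E, D) = 7
U(Y) = -45/2 + 7*Y (U(Y) = -3/2 + 7*(-3 + Y) = -3/2 + (-21 + 7*Y) = -45/2 + 7*Y)
U(-71) + (9*7 + 34) = (-45/2 + 7*(-71)) + (9*7 + 34) = (-45/2 - 497) + (63 + 34) = -1039/2 + 97 = -845/2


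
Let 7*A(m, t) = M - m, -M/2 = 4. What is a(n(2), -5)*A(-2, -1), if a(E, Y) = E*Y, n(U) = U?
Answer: 60/7 ≈ 8.5714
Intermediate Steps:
M = -8 (M = -2*4 = -8)
A(m, t) = -8/7 - m/7 (A(m, t) = (-8 - m)/7 = -8/7 - m/7)
a(n(2), -5)*A(-2, -1) = (2*(-5))*(-8/7 - 1/7*(-2)) = -10*(-8/7 + 2/7) = -10*(-6/7) = 60/7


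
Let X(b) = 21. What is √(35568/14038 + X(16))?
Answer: √1159419477/7019 ≈ 4.8512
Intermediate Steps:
√(35568/14038 + X(16)) = √(35568/14038 + 21) = √(35568*(1/14038) + 21) = √(17784/7019 + 21) = √(165183/7019) = √1159419477/7019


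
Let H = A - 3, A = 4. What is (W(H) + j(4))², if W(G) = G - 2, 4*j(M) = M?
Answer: 0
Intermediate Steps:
j(M) = M/4
H = 1 (H = 4 - 3 = 1)
W(G) = -2 + G
(W(H) + j(4))² = ((-2 + 1) + (¼)*4)² = (-1 + 1)² = 0² = 0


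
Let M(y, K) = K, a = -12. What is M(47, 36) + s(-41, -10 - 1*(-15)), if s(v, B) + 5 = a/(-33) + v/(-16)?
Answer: 5971/176 ≈ 33.926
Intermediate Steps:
s(v, B) = -51/11 - v/16 (s(v, B) = -5 + (-12/(-33) + v/(-16)) = -5 + (-12*(-1/33) + v*(-1/16)) = -5 + (4/11 - v/16) = -51/11 - v/16)
M(47, 36) + s(-41, -10 - 1*(-15)) = 36 + (-51/11 - 1/16*(-41)) = 36 + (-51/11 + 41/16) = 36 - 365/176 = 5971/176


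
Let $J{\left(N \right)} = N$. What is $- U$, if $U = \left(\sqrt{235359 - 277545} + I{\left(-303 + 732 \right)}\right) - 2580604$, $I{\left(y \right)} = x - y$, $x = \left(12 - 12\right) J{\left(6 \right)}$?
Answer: $2581033 - i \sqrt{42186} \approx 2.581 \cdot 10^{6} - 205.39 i$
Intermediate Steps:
$x = 0$ ($x = \left(12 - 12\right) 6 = 0 \cdot 6 = 0$)
$I{\left(y \right)} = - y$ ($I{\left(y \right)} = 0 - y = - y$)
$U = -2581033 + i \sqrt{42186}$ ($U = \left(\sqrt{235359 - 277545} - \left(-303 + 732\right)\right) - 2580604 = \left(\sqrt{-42186} - 429\right) - 2580604 = \left(i \sqrt{42186} - 429\right) - 2580604 = \left(-429 + i \sqrt{42186}\right) - 2580604 = -2581033 + i \sqrt{42186} \approx -2.581 \cdot 10^{6} + 205.39 i$)
$- U = - (-2581033 + i \sqrt{42186}) = 2581033 - i \sqrt{42186}$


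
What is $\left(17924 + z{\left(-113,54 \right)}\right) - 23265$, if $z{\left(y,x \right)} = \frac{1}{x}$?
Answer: $- \frac{288413}{54} \approx -5341.0$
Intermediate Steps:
$\left(17924 + z{\left(-113,54 \right)}\right) - 23265 = \left(17924 + \frac{1}{54}\right) - 23265 = \frac{967897}{54} - 23265 = - \frac{288413}{54}$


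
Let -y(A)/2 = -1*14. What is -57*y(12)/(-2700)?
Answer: 133/225 ≈ 0.59111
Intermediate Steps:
y(A) = 28 (y(A) = -(-2)*14 = -2*(-14) = 28)
-57*y(12)/(-2700) = -1596/(-2700) = -1596*(-1)/2700 = -57*(-7/675) = 133/225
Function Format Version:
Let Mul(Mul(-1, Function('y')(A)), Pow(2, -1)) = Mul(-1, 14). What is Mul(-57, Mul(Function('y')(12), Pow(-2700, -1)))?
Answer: Rational(133, 225) ≈ 0.59111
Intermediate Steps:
Function('y')(A) = 28 (Function('y')(A) = Mul(-2, Mul(-1, 14)) = Mul(-2, -14) = 28)
Mul(-57, Mul(Function('y')(12), Pow(-2700, -1))) = Mul(-57, Mul(28, Pow(-2700, -1))) = Mul(-57, Mul(28, Rational(-1, 2700))) = Mul(-57, Rational(-7, 675)) = Rational(133, 225)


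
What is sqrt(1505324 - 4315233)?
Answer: I*sqrt(2809909) ≈ 1676.3*I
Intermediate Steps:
sqrt(1505324 - 4315233) = sqrt(-2809909) = I*sqrt(2809909)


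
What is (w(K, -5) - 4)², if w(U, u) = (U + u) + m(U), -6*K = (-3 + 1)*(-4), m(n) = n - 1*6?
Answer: 2809/9 ≈ 312.11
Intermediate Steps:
m(n) = -6 + n (m(n) = n - 6 = -6 + n)
K = -4/3 (K = -(-3 + 1)*(-4)/6 = -(-1)*(-4)/3 = -⅙*8 = -4/3 ≈ -1.3333)
w(U, u) = -6 + u + 2*U (w(U, u) = (U + u) + (-6 + U) = -6 + u + 2*U)
(w(K, -5) - 4)² = ((-6 - 5 + 2*(-4/3)) - 4)² = ((-6 - 5 - 8/3) - 4)² = (-41/3 - 4)² = (-53/3)² = 2809/9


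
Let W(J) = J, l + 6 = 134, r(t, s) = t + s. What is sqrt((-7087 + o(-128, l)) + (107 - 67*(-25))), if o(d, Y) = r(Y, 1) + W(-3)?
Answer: I*sqrt(5179) ≈ 71.965*I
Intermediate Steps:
r(t, s) = s + t
l = 128 (l = -6 + 134 = 128)
o(d, Y) = -2 + Y (o(d, Y) = (1 + Y) - 3 = -2 + Y)
sqrt((-7087 + o(-128, l)) + (107 - 67*(-25))) = sqrt((-7087 + (-2 + 128)) + (107 - 67*(-25))) = sqrt((-7087 + 126) + (107 + 1675)) = sqrt(-6961 + 1782) = sqrt(-5179) = I*sqrt(5179)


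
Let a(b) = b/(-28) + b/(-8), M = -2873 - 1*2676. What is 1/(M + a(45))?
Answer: -56/311149 ≈ -0.00017998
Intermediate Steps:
M = -5549 (M = -2873 - 2676 = -5549)
a(b) = -9*b/56 (a(b) = b*(-1/28) + b*(-1/8) = -b/28 - b/8 = -9*b/56)
1/(M + a(45)) = 1/(-5549 - 9/56*45) = 1/(-5549 - 405/56) = 1/(-311149/56) = -56/311149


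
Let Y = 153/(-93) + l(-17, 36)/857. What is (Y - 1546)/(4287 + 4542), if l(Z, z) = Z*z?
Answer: -41135261/234560043 ≈ -0.17537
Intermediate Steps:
Y = -62679/26567 (Y = 153/(-93) - 17*36/857 = 153*(-1/93) - 612*1/857 = -51/31 - 612/857 = -62679/26567 ≈ -2.3593)
(Y - 1546)/(4287 + 4542) = (-62679/26567 - 1546)/(4287 + 4542) = -41135261/26567/8829 = -41135261/26567*1/8829 = -41135261/234560043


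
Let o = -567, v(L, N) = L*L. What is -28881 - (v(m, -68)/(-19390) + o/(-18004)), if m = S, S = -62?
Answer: -720159172651/24935540 ≈ -28881.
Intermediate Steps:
m = -62
v(L, N) = L²
-28881 - (v(m, -68)/(-19390) + o/(-18004)) = -28881 - ((-62)²/(-19390) - 567/(-18004)) = -28881 - (3844*(-1/19390) - 567*(-1/18004)) = -28881 - (-1922/9695 + 81/2572) = -28881 - 1*(-4158089/24935540) = -28881 + 4158089/24935540 = -720159172651/24935540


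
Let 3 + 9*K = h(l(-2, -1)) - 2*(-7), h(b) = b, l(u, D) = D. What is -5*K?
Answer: -50/9 ≈ -5.5556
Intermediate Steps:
K = 10/9 (K = -⅓ + (-1 - 2*(-7))/9 = -⅓ + (-1 + 14)/9 = -⅓ + (⅑)*13 = -⅓ + 13/9 = 10/9 ≈ 1.1111)
-5*K = -5*10/9 = -50/9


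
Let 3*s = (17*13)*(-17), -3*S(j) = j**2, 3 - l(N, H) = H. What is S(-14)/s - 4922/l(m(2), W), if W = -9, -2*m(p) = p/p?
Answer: -9244801/22542 ≈ -410.11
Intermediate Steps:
m(p) = -1/2 (m(p) = -p/(2*p) = -1/2*1 = -1/2)
l(N, H) = 3 - H
S(j) = -j**2/3
s = -3757/3 (s = ((17*13)*(-17))/3 = (221*(-17))/3 = (1/3)*(-3757) = -3757/3 ≈ -1252.3)
S(-14)/s - 4922/l(m(2), W) = (-1/3*(-14)**2)/(-3757/3) - 4922/(3 - 1*(-9)) = -1/3*196*(-3/3757) - 4922/(3 + 9) = -196/3*(-3/3757) - 4922/12 = 196/3757 - 4922*1/12 = 196/3757 - 2461/6 = -9244801/22542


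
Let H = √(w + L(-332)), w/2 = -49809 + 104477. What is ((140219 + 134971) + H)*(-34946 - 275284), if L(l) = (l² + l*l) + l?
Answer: -85372193700 - 620460*√82363 ≈ -8.5550e+10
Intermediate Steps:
L(l) = l + 2*l² (L(l) = (l² + l²) + l = 2*l² + l = l + 2*l²)
w = 109336 (w = 2*(-49809 + 104477) = 2*54668 = 109336)
H = 2*√82363 (H = √(109336 - 332*(1 + 2*(-332))) = √(109336 - 332*(1 - 664)) = √(109336 - 332*(-663)) = √(109336 + 220116) = √329452 = 2*√82363 ≈ 573.98)
((140219 + 134971) + H)*(-34946 - 275284) = ((140219 + 134971) + 2*√82363)*(-34946 - 275284) = (275190 + 2*√82363)*(-310230) = -85372193700 - 620460*√82363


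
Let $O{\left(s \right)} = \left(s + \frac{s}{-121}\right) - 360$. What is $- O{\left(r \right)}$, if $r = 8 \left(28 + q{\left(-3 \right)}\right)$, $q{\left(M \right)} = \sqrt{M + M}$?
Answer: $\frac{16680}{121} - \frac{960 i \sqrt{6}}{121} \approx 137.85 - 19.434 i$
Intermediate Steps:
$q{\left(M \right)} = \sqrt{2} \sqrt{M}$ ($q{\left(M \right)} = \sqrt{2 M} = \sqrt{2} \sqrt{M}$)
$r = 224 + 8 i \sqrt{6}$ ($r = 8 \left(28 + \sqrt{2} \sqrt{-3}\right) = 8 \left(28 + \sqrt{2} i \sqrt{3}\right) = 8 \left(28 + i \sqrt{6}\right) = 224 + 8 i \sqrt{6} \approx 224.0 + 19.596 i$)
$O{\left(s \right)} = -360 + \frac{120 s}{121}$ ($O{\left(s \right)} = \left(s + s \left(- \frac{1}{121}\right)\right) - 360 = \left(s - \frac{s}{121}\right) - 360 = \frac{120 s}{121} - 360 = -360 + \frac{120 s}{121}$)
$- O{\left(r \right)} = - (-360 + \frac{120 \left(224 + 8 i \sqrt{6}\right)}{121}) = - (-360 + \left(\frac{26880}{121} + \frac{960 i \sqrt{6}}{121}\right)) = - (- \frac{16680}{121} + \frac{960 i \sqrt{6}}{121}) = \frac{16680}{121} - \frac{960 i \sqrt{6}}{121}$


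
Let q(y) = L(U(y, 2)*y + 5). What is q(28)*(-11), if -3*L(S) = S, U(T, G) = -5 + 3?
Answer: -187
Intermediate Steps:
U(T, G) = -2
L(S) = -S/3
q(y) = -5/3 + 2*y/3 (q(y) = -(-2*y + 5)/3 = -(5 - 2*y)/3 = -5/3 + 2*y/3)
q(28)*(-11) = (-5/3 + (⅔)*28)*(-11) = (-5/3 + 56/3)*(-11) = 17*(-11) = -187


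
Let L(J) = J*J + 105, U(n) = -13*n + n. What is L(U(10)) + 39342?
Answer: 53847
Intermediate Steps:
U(n) = -12*n
L(J) = 105 + J**2 (L(J) = J**2 + 105 = 105 + J**2)
L(U(10)) + 39342 = (105 + (-12*10)**2) + 39342 = (105 + (-120)**2) + 39342 = (105 + 14400) + 39342 = 14505 + 39342 = 53847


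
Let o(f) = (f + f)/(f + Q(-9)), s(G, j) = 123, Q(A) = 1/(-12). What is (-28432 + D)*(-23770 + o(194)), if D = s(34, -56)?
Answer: 1565717965406/2327 ≈ 6.7285e+8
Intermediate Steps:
Q(A) = -1/12
o(f) = 2*f/(-1/12 + f) (o(f) = (f + f)/(f - 1/12) = (2*f)/(-1/12 + f) = 2*f/(-1/12 + f))
D = 123
(-28432 + D)*(-23770 + o(194)) = (-28432 + 123)*(-23770 + 24*194/(-1 + 12*194)) = -28309*(-23770 + 24*194/(-1 + 2328)) = -28309*(-23770 + 24*194/2327) = -28309*(-23770 + 24*194*(1/2327)) = -28309*(-23770 + 4656/2327) = -28309*(-55308134/2327) = 1565717965406/2327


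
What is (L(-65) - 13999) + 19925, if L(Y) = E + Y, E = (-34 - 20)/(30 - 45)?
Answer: 29323/5 ≈ 5864.6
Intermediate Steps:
E = 18/5 (E = -54/(-15) = -54*(-1/15) = 18/5 ≈ 3.6000)
L(Y) = 18/5 + Y
(L(-65) - 13999) + 19925 = ((18/5 - 65) - 13999) + 19925 = (-307/5 - 13999) + 19925 = -70302/5 + 19925 = 29323/5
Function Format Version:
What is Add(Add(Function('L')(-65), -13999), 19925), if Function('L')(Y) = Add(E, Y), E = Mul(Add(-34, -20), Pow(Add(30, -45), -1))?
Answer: Rational(29323, 5) ≈ 5864.6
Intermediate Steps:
E = Rational(18, 5) (E = Mul(-54, Pow(-15, -1)) = Mul(-54, Rational(-1, 15)) = Rational(18, 5) ≈ 3.6000)
Function('L')(Y) = Add(Rational(18, 5), Y)
Add(Add(Function('L')(-65), -13999), 19925) = Add(Add(Add(Rational(18, 5), -65), -13999), 19925) = Add(Add(Rational(-307, 5), -13999), 19925) = Add(Rational(-70302, 5), 19925) = Rational(29323, 5)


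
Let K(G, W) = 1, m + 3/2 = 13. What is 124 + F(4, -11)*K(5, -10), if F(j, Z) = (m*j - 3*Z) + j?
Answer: 207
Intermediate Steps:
m = 23/2 (m = -3/2 + 13 = 23/2 ≈ 11.500)
F(j, Z) = -3*Z + 25*j/2 (F(j, Z) = (23*j/2 - 3*Z) + j = (-3*Z + 23*j/2) + j = -3*Z + 25*j/2)
124 + F(4, -11)*K(5, -10) = 124 + (-3*(-11) + (25/2)*4)*1 = 124 + (33 + 50)*1 = 124 + 83*1 = 124 + 83 = 207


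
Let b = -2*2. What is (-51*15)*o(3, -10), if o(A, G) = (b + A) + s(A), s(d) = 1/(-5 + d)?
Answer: 2295/2 ≈ 1147.5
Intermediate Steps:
b = -4
o(A, G) = -4 + A + 1/(-5 + A) (o(A, G) = (-4 + A) + 1/(-5 + A) = -4 + A + 1/(-5 + A))
(-51*15)*o(3, -10) = (-51*15)*((1 + (-5 + 3)*(-4 + 3))/(-5 + 3)) = -765*(1 - 2*(-1))/(-2) = -(-765)*(1 + 2)/2 = -(-765)*3/2 = -765*(-3/2) = 2295/2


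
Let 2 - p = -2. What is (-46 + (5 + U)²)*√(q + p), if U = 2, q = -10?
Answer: 3*I*√6 ≈ 7.3485*I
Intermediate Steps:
p = 4 (p = 2 - 1*(-2) = 2 + 2 = 4)
(-46 + (5 + U)²)*√(q + p) = (-46 + (5 + 2)²)*√(-10 + 4) = (-46 + 7²)*√(-6) = (-46 + 49)*(I*√6) = 3*(I*√6) = 3*I*√6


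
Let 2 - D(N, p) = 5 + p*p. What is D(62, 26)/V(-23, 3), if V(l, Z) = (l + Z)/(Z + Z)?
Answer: 2037/10 ≈ 203.70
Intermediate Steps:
V(l, Z) = (Z + l)/(2*Z) (V(l, Z) = (Z + l)/((2*Z)) = (Z + l)*(1/(2*Z)) = (Z + l)/(2*Z))
D(N, p) = -3 - p² (D(N, p) = 2 - (5 + p*p) = 2 - (5 + p²) = 2 + (-5 - p²) = -3 - p²)
D(62, 26)/V(-23, 3) = (-3 - 1*26²)/(((½)*(3 - 23)/3)) = (-3 - 1*676)/(((½)*(⅓)*(-20))) = (-3 - 676)/(-10/3) = -679*(-3/10) = 2037/10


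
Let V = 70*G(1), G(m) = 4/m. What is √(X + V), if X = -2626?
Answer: I*√2346 ≈ 48.436*I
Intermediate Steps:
V = 280 (V = 70*(4/1) = 70*(4*1) = 70*4 = 280)
√(X + V) = √(-2626 + 280) = √(-2346) = I*√2346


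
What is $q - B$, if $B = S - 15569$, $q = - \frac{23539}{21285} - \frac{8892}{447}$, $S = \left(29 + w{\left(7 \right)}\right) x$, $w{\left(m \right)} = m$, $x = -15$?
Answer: $\frac{51022533634}{3171465} \approx 16088.0$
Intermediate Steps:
$S = -540$ ($S = \left(29 + 7\right) \left(-15\right) = 36 \left(-15\right) = -540$)
$q = - \frac{66596051}{3171465}$ ($q = \left(-23539\right) \frac{1}{21285} - \frac{2964}{149} = - \frac{23539}{21285} - \frac{2964}{149} = - \frac{66596051}{3171465} \approx -20.999$)
$B = -16109$ ($B = -540 - 15569 = -16109$)
$q - B = - \frac{66596051}{3171465} - -16109 = - \frac{66596051}{3171465} + 16109 = \frac{51022533634}{3171465}$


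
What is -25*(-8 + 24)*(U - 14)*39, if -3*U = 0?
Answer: 218400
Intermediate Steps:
U = 0 (U = -⅓*0 = 0)
-25*(-8 + 24)*(U - 14)*39 = -25*(-8 + 24)*(0 - 14)*39 = -400*(-14)*39 = -25*(-224)*39 = 5600*39 = 218400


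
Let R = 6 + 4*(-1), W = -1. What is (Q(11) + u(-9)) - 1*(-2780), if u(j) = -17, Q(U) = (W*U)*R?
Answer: 2741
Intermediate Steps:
R = 2 (R = 6 - 4 = 2)
Q(U) = -2*U (Q(U) = -U*2 = -2*U)
(Q(11) + u(-9)) - 1*(-2780) = (-2*11 - 17) - 1*(-2780) = (-22 - 17) + 2780 = -39 + 2780 = 2741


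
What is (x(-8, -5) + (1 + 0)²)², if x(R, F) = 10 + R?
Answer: 9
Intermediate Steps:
(x(-8, -5) + (1 + 0)²)² = ((10 - 8) + (1 + 0)²)² = (2 + 1²)² = (2 + 1)² = 3² = 9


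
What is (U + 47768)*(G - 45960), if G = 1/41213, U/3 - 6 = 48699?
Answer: -367243383436957/41213 ≈ -8.9109e+9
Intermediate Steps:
U = 146115 (U = 18 + 3*48699 = 18 + 146097 = 146115)
G = 1/41213 ≈ 2.4264e-5
(U + 47768)*(G - 45960) = (146115 + 47768)*(1/41213 - 45960) = 193883*(-1894149479/41213) = -367243383436957/41213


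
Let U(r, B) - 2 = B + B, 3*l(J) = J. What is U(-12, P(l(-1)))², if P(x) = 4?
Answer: 100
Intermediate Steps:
l(J) = J/3
U(r, B) = 2 + 2*B (U(r, B) = 2 + (B + B) = 2 + 2*B)
U(-12, P(l(-1)))² = (2 + 2*4)² = (2 + 8)² = 10² = 100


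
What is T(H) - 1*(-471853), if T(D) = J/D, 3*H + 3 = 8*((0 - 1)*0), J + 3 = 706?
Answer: 471150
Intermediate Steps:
J = 703 (J = -3 + 706 = 703)
H = -1 (H = -1 + (8*((0 - 1)*0))/3 = -1 + (8*(-1*0))/3 = -1 + (8*0)/3 = -1 + (⅓)*0 = -1 + 0 = -1)
T(D) = 703/D
T(H) - 1*(-471853) = 703/(-1) - 1*(-471853) = 703*(-1) + 471853 = -703 + 471853 = 471150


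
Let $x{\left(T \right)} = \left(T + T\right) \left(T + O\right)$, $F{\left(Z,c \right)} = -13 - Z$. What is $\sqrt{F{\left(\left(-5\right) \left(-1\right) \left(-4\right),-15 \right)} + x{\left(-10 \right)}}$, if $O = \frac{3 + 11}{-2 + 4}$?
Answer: $\sqrt{67} \approx 8.1853$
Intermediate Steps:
$O = 7$ ($O = \frac{14}{2} = 14 \cdot \frac{1}{2} = 7$)
$x{\left(T \right)} = 2 T \left(7 + T\right)$ ($x{\left(T \right)} = \left(T + T\right) \left(T + 7\right) = 2 T \left(7 + T\right)$)
$\sqrt{F{\left(\left(-5\right) \left(-1\right) \left(-4\right),-15 \right)} + x{\left(-10 \right)}} = \sqrt{\left(-13 - \left(-5\right) \left(-1\right) \left(-4\right)\right) + 2 \left(-10\right) \left(7 - 10\right)} = \sqrt{\left(-13 - 5 \left(-4\right)\right) + 2 \left(-10\right) \left(-3\right)} = \sqrt{\left(-13 - -20\right) + 60} = \sqrt{\left(-13 + 20\right) + 60} = \sqrt{7 + 60} = \sqrt{67}$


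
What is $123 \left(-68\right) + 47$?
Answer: $-8317$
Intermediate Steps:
$123 \left(-68\right) + 47 = -8364 + 47 = -8317$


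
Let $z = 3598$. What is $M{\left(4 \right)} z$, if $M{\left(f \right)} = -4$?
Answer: $-14392$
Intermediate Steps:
$M{\left(4 \right)} z = \left(-4\right) 3598 = -14392$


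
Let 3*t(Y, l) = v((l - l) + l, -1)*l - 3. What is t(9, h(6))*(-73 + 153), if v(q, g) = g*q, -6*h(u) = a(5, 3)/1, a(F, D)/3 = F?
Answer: -740/3 ≈ -246.67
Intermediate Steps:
a(F, D) = 3*F
h(u) = -5/2 (h(u) = -3*5/(6*1) = -5/2)
t(Y, l) = -1 - l²/3 (t(Y, l) = ((-((l - l) + l))*l - 3)/3 = ((-(0 + l))*l - 3)/3 = ((-l)*l - 3)/3 = (-l² - 3)/3 = (-3 - l²)/3 = -1 - l²/3)
t(9, h(6))*(-73 + 153) = (-1 - (-5/2)²/3)*(-73 + 153) = (-1 - ⅓*25/4)*80 = (-1 - 25/12)*80 = -37/12*80 = -740/3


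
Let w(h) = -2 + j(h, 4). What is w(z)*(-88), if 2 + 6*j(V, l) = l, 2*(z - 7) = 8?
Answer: 440/3 ≈ 146.67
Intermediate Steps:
z = 11 (z = 7 + (½)*8 = 7 + 4 = 11)
j(V, l) = -⅓ + l/6
w(h) = -5/3 (w(h) = -2 + (-⅓ + (⅙)*4) = -2 + (-⅓ + ⅔) = -2 + ⅓ = -5/3)
w(z)*(-88) = -5/3*(-88) = 440/3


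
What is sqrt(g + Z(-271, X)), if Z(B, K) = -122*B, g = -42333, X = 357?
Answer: I*sqrt(9271) ≈ 96.286*I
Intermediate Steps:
sqrt(g + Z(-271, X)) = sqrt(-42333 - 122*(-271)) = sqrt(-42333 + 33062) = sqrt(-9271) = I*sqrt(9271)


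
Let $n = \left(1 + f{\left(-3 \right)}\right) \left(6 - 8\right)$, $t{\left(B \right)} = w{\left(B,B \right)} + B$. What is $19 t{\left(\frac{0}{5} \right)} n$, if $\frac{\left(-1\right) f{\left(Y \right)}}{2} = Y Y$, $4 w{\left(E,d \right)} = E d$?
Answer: $0$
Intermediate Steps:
$w{\left(E,d \right)} = \frac{E d}{4}$
$f{\left(Y \right)} = - 2 Y^{2}$ ($f{\left(Y \right)} = - 2 Y Y = - 2 Y^{2}$)
$t{\left(B \right)} = B + \frac{B^{2}}{4}$ ($t{\left(B \right)} = \frac{B B}{4} + B = \frac{B^{2}}{4} + B = B + \frac{B^{2}}{4}$)
$n = 34$ ($n = \left(1 - 2 \left(-3\right)^{2}\right) \left(6 - 8\right) = \left(1 - 18\right) \left(6 - 8\right) = \left(1 - 18\right) \left(-2\right) = \left(-17\right) \left(-2\right) = 34$)
$19 t{\left(\frac{0}{5} \right)} n = 19 \frac{\frac{0}{5} \left(4 + \frac{0}{5}\right)}{4} \cdot 34 = 19 \frac{0 \cdot \frac{1}{5} \left(4 + 0 \cdot \frac{1}{5}\right)}{4} \cdot 34 = 19 \cdot \frac{1}{4} \cdot 0 \left(4 + 0\right) 34 = 19 \cdot \frac{1}{4} \cdot 0 \cdot 4 \cdot 34 = 19 \cdot 0 \cdot 34 = 0 \cdot 34 = 0$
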